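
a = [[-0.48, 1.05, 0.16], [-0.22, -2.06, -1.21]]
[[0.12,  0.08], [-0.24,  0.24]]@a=[[-0.08, -0.04, -0.08], [0.06, -0.75, -0.33]]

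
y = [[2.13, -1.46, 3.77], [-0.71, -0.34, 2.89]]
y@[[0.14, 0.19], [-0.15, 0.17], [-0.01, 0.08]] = [[0.48, 0.46], [-0.08, 0.04]]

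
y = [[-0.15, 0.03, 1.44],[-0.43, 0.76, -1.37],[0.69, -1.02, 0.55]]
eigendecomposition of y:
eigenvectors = [[0.37, -0.81, -0.85],[-0.71, -0.59, 0.18],[0.61, -0.07, 0.50]]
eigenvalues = [2.16, -0.0, -1.0]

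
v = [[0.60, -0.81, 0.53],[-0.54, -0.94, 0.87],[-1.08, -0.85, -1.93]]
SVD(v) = [[0.23, -0.49, -0.84], [0.12, -0.84, 0.53], [-0.96, -0.23, -0.13]] @ diag([2.4263894733022866, 1.5422193304610794, 0.759666808936676]) @ [[0.46, 0.21, 0.86], [0.26, 0.9, -0.36], [-0.85, 0.39, 0.36]]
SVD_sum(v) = [[0.26, 0.12, 0.48], [0.14, 0.06, 0.26], [-1.07, -0.50, -2.02]] + [[-0.2, -0.68, 0.27], [-0.34, -1.16, 0.47], [-0.09, -0.31, 0.13]] + [[0.54, -0.25, -0.23], [-0.34, 0.16, 0.14], [0.09, -0.04, -0.04]]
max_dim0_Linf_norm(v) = 1.93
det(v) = 2.84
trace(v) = -2.27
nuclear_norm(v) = 4.73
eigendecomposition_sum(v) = [[0.68+0.00j, (-0.33+0j), 0.03+0.00j], [-0.30+0.00j, 0.14+0.00j, -0.01+0.00j], [-0.18+0.00j, (0.08+0j), (-0.01+0j)]] + [[-0.04+0.22j,  (-0.24+0.31j),  (0.25+0.31j)], [(-0.12+0.42j),  -0.54+0.57j,  0.44+0.67j], [(-0.45-0.31j),  (-0.47-0.86j),  (-0.96+0.26j)]] + [[(-0.04-0.22j), -0.24-0.31j, 0.25-0.31j], [-0.12-0.42j, -0.54-0.57j, (0.44-0.67j)], [(-0.45+0.31j), -0.47+0.86j, (-0.96-0.26j)]]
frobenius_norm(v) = 2.97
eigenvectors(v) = [[(0.89+0j), 0.12+0.27j, (0.12-0.27j)],[(-0.39+0j), 0.19+0.57j, 0.19-0.57j],[-0.23+0.00j, (-0.74+0j), -0.74-0.00j]]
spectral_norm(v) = 2.43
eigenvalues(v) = [(0.82+0j), (-1.54+1.05j), (-1.54-1.05j)]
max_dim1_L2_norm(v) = 2.37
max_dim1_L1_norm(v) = 3.86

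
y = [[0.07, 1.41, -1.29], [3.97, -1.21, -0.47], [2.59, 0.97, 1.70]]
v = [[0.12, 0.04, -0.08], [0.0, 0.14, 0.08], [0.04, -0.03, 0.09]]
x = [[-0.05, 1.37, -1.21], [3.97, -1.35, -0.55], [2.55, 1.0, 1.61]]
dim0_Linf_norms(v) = [0.12, 0.14, 0.09]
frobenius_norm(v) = 0.24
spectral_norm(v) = 0.16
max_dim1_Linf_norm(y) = 3.97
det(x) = -19.57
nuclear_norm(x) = 8.86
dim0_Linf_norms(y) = [3.97, 1.41, 1.7]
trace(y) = 0.56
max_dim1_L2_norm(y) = 4.18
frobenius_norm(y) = 5.63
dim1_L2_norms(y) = [1.91, 4.18, 3.25]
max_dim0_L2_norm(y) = 4.74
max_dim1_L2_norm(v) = 0.16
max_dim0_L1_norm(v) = 0.25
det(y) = -20.35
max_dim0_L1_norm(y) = 6.63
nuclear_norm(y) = 8.93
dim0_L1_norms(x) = [6.57, 3.72, 3.37]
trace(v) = 0.35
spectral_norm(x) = 4.79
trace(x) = 0.21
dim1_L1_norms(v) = [0.24, 0.22, 0.16]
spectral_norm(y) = 4.80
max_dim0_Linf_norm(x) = 3.97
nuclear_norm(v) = 0.41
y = x + v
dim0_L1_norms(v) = [0.16, 0.21, 0.25]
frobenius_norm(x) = 5.60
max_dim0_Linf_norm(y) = 3.97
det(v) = 0.00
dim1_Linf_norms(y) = [1.41, 3.97, 2.59]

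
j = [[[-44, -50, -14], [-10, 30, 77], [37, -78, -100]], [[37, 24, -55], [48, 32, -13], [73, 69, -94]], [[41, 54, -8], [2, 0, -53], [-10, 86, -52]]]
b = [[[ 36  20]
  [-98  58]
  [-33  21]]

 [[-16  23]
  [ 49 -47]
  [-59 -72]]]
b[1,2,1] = -72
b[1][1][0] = 49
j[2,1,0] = 2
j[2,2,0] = -10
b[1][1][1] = -47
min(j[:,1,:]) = -53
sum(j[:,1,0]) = 40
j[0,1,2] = 77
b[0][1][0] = -98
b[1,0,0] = -16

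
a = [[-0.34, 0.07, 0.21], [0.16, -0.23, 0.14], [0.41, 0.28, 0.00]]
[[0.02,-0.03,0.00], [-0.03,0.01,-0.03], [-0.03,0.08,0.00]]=a @[[-0.09, 0.13, -0.04], [0.01, 0.08, 0.06], [-0.07, 0.04, -0.07]]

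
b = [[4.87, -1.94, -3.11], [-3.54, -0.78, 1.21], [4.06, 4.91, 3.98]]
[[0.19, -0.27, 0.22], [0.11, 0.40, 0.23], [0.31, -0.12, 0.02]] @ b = [[2.77, 0.92, -0.04], [0.05, 0.6, 1.06], [2.02, -0.41, -1.03]]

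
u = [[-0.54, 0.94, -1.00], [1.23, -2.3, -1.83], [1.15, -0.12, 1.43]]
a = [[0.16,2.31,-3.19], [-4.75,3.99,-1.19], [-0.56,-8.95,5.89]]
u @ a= [[-3.99, 11.45, -5.29],[12.15, 10.04, -11.97],[-0.05, -10.62, 4.9]]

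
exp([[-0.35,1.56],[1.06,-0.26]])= [[1.39,1.49], [1.02,1.48]]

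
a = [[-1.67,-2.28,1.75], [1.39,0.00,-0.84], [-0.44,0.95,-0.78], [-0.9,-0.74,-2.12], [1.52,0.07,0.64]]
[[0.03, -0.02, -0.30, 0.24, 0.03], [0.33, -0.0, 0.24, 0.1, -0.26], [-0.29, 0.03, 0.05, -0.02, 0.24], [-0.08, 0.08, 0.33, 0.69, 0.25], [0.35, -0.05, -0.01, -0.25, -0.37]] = a @ [[0.24, -0.02, 0.07, -0.06, -0.22], [-0.19, 0.00, -0.05, -0.23, 0.10], [0.00, -0.03, -0.17, -0.22, -0.06]]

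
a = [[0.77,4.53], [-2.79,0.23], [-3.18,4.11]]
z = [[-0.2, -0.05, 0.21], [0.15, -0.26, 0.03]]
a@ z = [[0.53, -1.22, 0.3],[0.59, 0.08, -0.58],[1.25, -0.91, -0.54]]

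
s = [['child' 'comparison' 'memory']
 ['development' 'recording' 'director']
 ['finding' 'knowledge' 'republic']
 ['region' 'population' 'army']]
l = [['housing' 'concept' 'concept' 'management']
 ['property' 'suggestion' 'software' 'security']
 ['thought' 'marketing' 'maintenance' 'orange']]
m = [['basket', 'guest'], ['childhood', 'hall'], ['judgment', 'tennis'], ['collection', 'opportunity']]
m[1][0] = 'childhood'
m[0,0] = 'basket'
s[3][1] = 'population'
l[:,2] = ['concept', 'software', 'maintenance']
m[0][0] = 'basket'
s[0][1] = 'comparison'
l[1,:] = ['property', 'suggestion', 'software', 'security']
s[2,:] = ['finding', 'knowledge', 'republic']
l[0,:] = ['housing', 'concept', 'concept', 'management']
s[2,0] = 'finding'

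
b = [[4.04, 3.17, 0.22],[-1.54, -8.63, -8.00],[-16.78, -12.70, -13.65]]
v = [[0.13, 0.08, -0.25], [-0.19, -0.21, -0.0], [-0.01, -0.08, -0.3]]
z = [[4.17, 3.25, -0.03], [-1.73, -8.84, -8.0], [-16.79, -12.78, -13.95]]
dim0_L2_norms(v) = [0.23, 0.24, 0.39]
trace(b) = -18.24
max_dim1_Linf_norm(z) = 16.79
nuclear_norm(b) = 36.10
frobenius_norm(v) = 0.51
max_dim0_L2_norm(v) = 0.39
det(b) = 396.79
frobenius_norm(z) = 28.51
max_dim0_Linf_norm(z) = 16.79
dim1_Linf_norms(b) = [4.04, 8.63, 16.78]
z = v + b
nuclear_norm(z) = 36.62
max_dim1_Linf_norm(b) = 16.78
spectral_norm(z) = 27.66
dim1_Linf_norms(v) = [0.25, 0.21, 0.3]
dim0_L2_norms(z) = [17.39, 15.88, 16.08]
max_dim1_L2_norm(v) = 0.31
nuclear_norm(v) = 0.72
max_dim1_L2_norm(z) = 25.29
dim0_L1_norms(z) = [22.69, 24.87, 21.98]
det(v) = 0.00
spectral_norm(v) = 0.40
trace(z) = -18.62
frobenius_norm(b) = 28.22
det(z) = 449.79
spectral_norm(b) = 27.37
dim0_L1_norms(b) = [22.36, 24.5, 21.87]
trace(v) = -0.38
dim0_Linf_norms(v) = [0.19, 0.21, 0.3]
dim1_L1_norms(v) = [0.46, 0.4, 0.39]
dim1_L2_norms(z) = [5.29, 12.05, 25.29]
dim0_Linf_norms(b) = [16.78, 12.7, 13.65]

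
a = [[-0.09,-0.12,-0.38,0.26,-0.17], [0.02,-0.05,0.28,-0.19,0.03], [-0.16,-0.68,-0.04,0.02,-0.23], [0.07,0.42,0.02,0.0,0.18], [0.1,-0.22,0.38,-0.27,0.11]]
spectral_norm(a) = 0.90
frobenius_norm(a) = 1.19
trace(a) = -0.07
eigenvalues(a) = [(-0.08+0.59j), (-0.08-0.59j), (0.04+0.03j), (0.04-0.03j), (0.01+0j)]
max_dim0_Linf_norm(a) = 0.68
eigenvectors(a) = [[(-0.45+0.25j), -0.45-0.25j, (0.35-0.21j), (0.35+0.21j), (-0.01+0j)], [0.34-0.05j, 0.34+0.05j, 0.15+0.03j, 0.15-0.03j, -0.04+0.00j], [(0.02+0.47j), (0.02-0.47j), (-0.19+0.28j), -0.19-0.28j, (0.55+0j)], [-0.04-0.34j, -0.04+0.34j, -0.41+0.36j, (-0.41-0.36j), (0.83+0j)], [0.52+0.00j, 0.52-0.00j, -0.63+0.00j, (-0.63-0j), 0.08+0.00j]]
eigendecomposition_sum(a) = [[(-0.05-0.05j), (-0.08-0.34j), (-0.19+0.06j), 0.13-0.05j, (-0.08-0.1j)], [(0.02+0.04j), (-0.03+0.24j), (0.14+0j), (-0.09+0j), 0.03+0.08j], [-0.06+0.02j, -0.32-0.07j, -0.03+0.19j, 0.01-0.13j, -0.11+0.02j], [0.05-0.02j, (0.24+0.03j), 0.01-0.14j, -0.00+0.09j, (0.08-0.02j)], [0.02+0.07j, (-0.09+0.35j), 0.20+0.04j, (-0.14-0.02j), 0.02+0.13j]] + [[-0.05+0.05j, (-0.08+0.34j), -0.19-0.06j, 0.13+0.05j, (-0.08+0.1j)], [(0.02-0.04j), -0.03-0.24j, 0.14-0.00j, (-0.09-0j), (0.03-0.08j)], [-0.06-0.02j, (-0.32+0.07j), -0.03-0.19j, (0.01+0.13j), -0.11-0.02j], [0.05+0.02j, 0.24-0.03j, (0.01+0.14j), (-0-0.09j), 0.08+0.02j], [0.02-0.07j, -0.09-0.35j, 0.20-0.04j, (-0.14+0.02j), (0.02-0.13j)]] + [[(0.01+0.05j),(0.02+0.02j),-0.02j,0.01j,-0.01+0.03j], [(-0.01+0.01j),0.00+0.01j,-0j,-0.00+0.00j,-0.01+0.01j], [-0.02-0.03j,(-0.02-0.01j),0.01+0.01j,(-0-0.01j),(-0-0.03j)], [-0.02-0.06j,(-0.03-0.02j),0.02j,(-0-0.01j),0.01-0.04j], [(0.03-0.07j),-0.02-0.04j,-0.01+0.02j,-0.01j,0.04-0.03j]] + [[0.01-0.05j, (0.02-0.02j), 0.00+0.02j, 0.00-0.01j, (-0.01-0.03j)], [(-0.01-0.01j), -0.01j, 0.00+0.00j, -0.00-0.00j, (-0.01-0.01j)], [(-0.02+0.03j), (-0.02+0.01j), 0.01-0.01j, -0.00+0.01j, (-0+0.03j)], [(-0.02+0.06j), (-0.03+0.02j), 0.00-0.02j, -0.00+0.01j, (0.01+0.04j)], [(0.03+0.07j), (-0.02+0.04j), (-0.01-0.02j), 0.00+0.01j, 0.04+0.03j]] + [[-0.00+0.00j,(-0+0j),0.00-0.00j,-0.00+0.00j,-0.00+0.00j], [(-0+0j),(-0+0j),0.00-0.00j,(-0+0j),(-0+0j)], [(0.01-0j),(0.01-0j),-0.00+0.00j,(0.01-0j),-0j], [(0.02-0j),0.01-0.00j,(-0+0j),(0.01-0j),0.01-0.00j], [-0j,0.00-0.00j,(-0+0j),0.00-0.00j,-0j]]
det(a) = 0.00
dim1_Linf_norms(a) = [0.38, 0.28, 0.68, 0.42, 0.38]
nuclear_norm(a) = 1.81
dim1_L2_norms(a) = [0.51, 0.34, 0.74, 0.46, 0.54]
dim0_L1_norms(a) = [0.44, 1.49, 1.1, 0.74, 0.72]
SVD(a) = [[-0.3, -0.56, 0.25, 0.3, 0.67], [0.04, 0.44, -0.68, 0.15, 0.56], [-0.81, 0.13, -0.07, -0.57, 0.03], [0.50, -0.09, 0.16, -0.73, 0.42], [-0.05, 0.69, 0.67, 0.16, 0.24]] @ diag([0.9047182078251726, 0.7736669509355576, 0.0865223400068937, 0.04389162636238206, 0.0034384988995119136]) @ [[0.21, 0.89, 0.16, -0.10, 0.36], [0.13, -0.30, 0.76, -0.53, 0.18], [0.61, -0.33, -0.29, 0.14, 0.64], [0.74, 0.08, -0.04, -0.14, -0.65], [0.13, -0.02, 0.56, 0.82, -0.06]]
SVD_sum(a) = [[-0.06, -0.24, -0.04, 0.03, -0.10],[0.01, 0.03, 0.01, -0.0, 0.01],[-0.15, -0.65, -0.12, 0.07, -0.26],[0.09, 0.41, 0.07, -0.04, 0.16],[-0.01, -0.04, -0.01, 0.0, -0.02]] + [[-0.06, 0.13, -0.33, 0.23, -0.08], [0.04, -0.1, 0.26, -0.18, 0.06], [0.01, -0.03, 0.08, -0.05, 0.02], [-0.01, 0.02, -0.05, 0.04, -0.01], [0.07, -0.16, 0.40, -0.28, 0.09]] + [[0.01, -0.01, -0.01, 0.0, 0.01], [-0.04, 0.02, 0.02, -0.01, -0.04], [-0.00, 0.00, 0.00, -0.0, -0.0], [0.01, -0.00, -0.0, 0.0, 0.01], [0.04, -0.02, -0.02, 0.01, 0.04]] + [[0.01, 0.0, -0.00, -0.0, -0.01], [0.01, 0.0, -0.0, -0.0, -0.00], [-0.02, -0.00, 0.00, 0.0, 0.02], [-0.02, -0.0, 0.0, 0.0, 0.02], [0.01, 0.00, -0.00, -0.0, -0.00]] + [[0.0, -0.00, 0.0, 0.0, -0.0],[0.0, -0.00, 0.0, 0.00, -0.00],[0.00, -0.0, 0.0, 0.00, -0.00],[0.00, -0.0, 0.00, 0.0, -0.0],[0.0, -0.00, 0.00, 0.0, -0.0]]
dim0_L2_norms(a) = [0.22, 0.84, 0.61, 0.42, 0.36]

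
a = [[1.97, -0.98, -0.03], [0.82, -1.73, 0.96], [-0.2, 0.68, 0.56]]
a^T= [[1.97,  0.82,  -0.20],  [-0.98,  -1.73,  0.68],  [-0.03,  0.96,  0.56]]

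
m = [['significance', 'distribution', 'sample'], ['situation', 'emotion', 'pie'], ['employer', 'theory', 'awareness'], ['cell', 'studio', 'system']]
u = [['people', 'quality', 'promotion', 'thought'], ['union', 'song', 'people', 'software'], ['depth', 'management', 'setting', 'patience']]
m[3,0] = 'cell'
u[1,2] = 'people'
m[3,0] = 'cell'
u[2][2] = 'setting'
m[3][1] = 'studio'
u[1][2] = 'people'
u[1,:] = ['union', 'song', 'people', 'software']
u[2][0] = 'depth'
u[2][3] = 'patience'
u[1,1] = 'song'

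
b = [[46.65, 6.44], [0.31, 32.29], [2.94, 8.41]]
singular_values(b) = [47.8, 32.49]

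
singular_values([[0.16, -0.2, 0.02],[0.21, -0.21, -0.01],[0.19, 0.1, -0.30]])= [0.41, 0.35, 0.01]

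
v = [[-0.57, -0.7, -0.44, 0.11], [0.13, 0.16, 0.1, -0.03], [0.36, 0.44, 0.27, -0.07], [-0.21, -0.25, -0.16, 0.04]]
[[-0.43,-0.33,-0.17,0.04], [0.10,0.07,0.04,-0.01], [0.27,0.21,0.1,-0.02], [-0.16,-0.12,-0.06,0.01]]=v @ [[0.56, 0.04, 0.19, 0.01],[0.04, 0.47, -0.05, 0.03],[0.19, -0.05, 0.20, -0.06],[0.01, 0.03, -0.06, 0.35]]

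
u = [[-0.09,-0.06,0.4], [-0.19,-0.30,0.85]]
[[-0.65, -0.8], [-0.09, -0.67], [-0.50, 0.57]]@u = [[0.21, 0.28, -0.94], [0.14, 0.21, -0.61], [-0.06, -0.14, 0.28]]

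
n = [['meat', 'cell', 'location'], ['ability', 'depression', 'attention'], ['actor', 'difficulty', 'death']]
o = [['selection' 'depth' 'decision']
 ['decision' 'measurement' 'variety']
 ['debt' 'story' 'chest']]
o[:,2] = ['decision', 'variety', 'chest']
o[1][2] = 'variety'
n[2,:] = ['actor', 'difficulty', 'death']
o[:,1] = ['depth', 'measurement', 'story']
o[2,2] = 'chest'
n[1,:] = ['ability', 'depression', 'attention']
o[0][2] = 'decision'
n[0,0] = 'meat'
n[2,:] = ['actor', 'difficulty', 'death']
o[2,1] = 'story'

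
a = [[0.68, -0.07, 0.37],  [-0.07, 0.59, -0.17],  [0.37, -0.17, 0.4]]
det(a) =0.067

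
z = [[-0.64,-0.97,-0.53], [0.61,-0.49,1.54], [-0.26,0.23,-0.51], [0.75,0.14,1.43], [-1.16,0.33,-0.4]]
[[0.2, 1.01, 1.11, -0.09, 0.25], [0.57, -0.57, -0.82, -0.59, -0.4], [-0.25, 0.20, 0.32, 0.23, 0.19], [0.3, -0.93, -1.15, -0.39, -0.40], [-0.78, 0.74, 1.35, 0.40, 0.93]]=z @ [[0.52, -0.68, -1.19, -0.18, -0.78], [-0.54, -0.46, -0.28, 0.33, 0.20], [-0.01, -0.25, -0.15, -0.21, 0.11]]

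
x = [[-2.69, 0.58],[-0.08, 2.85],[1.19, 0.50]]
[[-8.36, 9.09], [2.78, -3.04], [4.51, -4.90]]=x@[[3.34, -3.63], [1.07, -1.17]]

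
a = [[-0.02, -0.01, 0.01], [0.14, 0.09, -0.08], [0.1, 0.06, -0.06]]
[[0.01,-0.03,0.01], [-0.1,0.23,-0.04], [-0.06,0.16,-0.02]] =a @ [[-0.65,0.11,-0.44], [-1.38,1.49,-0.68], [-1.50,-0.98,-1.00]]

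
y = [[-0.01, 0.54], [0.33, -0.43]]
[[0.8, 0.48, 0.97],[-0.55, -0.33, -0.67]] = y @ [[0.26, 0.16, 0.32], [1.48, 0.9, 1.80]]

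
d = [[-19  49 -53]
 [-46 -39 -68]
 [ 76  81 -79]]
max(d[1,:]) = -39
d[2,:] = [76, 81, -79]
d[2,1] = 81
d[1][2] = -68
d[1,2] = -68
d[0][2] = -53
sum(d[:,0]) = 11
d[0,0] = -19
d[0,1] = 49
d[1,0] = -46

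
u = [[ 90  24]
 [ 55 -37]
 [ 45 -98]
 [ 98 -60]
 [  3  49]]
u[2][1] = -98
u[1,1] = -37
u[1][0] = 55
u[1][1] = -37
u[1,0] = 55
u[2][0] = 45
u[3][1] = -60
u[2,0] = 45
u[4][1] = 49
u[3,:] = [98, -60]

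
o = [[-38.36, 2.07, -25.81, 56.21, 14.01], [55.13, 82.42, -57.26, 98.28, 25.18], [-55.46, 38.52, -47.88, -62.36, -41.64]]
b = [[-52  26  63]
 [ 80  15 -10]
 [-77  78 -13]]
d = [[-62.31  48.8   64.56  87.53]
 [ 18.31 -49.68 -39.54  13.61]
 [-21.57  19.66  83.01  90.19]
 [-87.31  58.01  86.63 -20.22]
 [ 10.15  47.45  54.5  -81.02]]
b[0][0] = -52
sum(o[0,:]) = 8.120000000000006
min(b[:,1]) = 15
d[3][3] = -20.22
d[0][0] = -62.31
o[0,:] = [-38.36, 2.07, -25.81, 56.21, 14.01]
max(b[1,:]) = 80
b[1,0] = 80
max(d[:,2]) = 86.63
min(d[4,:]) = -81.02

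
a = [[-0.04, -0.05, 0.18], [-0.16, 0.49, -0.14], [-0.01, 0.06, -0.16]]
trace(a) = 0.29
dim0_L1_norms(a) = [0.21, 0.6, 0.48]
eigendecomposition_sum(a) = [[0.01, -0.03, 0.01], [-0.15, 0.49, -0.15], [-0.01, 0.05, -0.01]] + [[-0.04, 0.0, -0.06], [-0.01, 0.00, -0.02], [-0.0, 0.0, -0.0]] + [[-0.01, -0.02, 0.23], [-0.00, -0.00, 0.03], [0.01, 0.01, -0.14]]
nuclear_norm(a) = 0.79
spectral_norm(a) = 0.55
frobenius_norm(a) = 0.59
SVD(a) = [[0.18, 0.76, 0.62],[-0.96, 0.27, -0.05],[-0.21, -0.59, 0.78]] @ diag([0.5521405305382824, 0.21335283771441474, 0.02685891241488597]) @ [[0.27, -0.89, 0.36],[-0.32, 0.27, 0.91],[-0.91, -0.36, -0.21]]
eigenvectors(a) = [[-0.06, 0.95, -0.85],[0.99, 0.31, -0.1],[0.09, 0.07, 0.52]]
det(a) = 0.00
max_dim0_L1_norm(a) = 0.6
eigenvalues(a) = [0.49, -0.04, -0.16]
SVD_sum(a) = [[0.03,-0.09,0.04], [-0.14,0.47,-0.19], [-0.03,0.10,-0.04]] + [[-0.05, 0.04, 0.15], [-0.02, 0.02, 0.05], [0.04, -0.03, -0.11]] + [[-0.02, -0.01, -0.00], [0.00, 0.0, 0.00], [-0.02, -0.01, -0.00]]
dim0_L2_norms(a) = [0.17, 0.5, 0.28]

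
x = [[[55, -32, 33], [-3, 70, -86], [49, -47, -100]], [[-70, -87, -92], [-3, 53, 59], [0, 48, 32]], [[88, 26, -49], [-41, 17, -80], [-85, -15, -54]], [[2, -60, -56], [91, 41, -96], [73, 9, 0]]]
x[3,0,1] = -60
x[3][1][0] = 91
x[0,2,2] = -100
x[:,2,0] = [49, 0, -85, 73]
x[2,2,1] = -15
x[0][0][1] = -32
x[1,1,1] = 53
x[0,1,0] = -3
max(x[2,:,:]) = 88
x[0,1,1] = 70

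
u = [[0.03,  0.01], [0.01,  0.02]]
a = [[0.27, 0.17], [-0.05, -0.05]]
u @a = [[0.01, 0.00], [0.00, 0.00]]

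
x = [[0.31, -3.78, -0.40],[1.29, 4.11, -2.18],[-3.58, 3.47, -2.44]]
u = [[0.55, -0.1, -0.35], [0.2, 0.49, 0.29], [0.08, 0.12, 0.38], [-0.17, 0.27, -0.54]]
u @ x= [[1.29, -3.7, 0.85],[-0.34, 2.26, -1.86],[-1.18, 1.51, -1.22],[2.23, -0.12, 0.8]]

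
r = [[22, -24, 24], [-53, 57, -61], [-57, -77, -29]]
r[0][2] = 24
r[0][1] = -24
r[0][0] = 22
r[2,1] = -77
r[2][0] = -57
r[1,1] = 57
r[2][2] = -29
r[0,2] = 24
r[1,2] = -61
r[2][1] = -77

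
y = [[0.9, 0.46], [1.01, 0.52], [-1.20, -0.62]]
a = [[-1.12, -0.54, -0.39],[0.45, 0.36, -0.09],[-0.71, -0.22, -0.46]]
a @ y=[[-1.09, -0.55], [0.88, 0.45], [-0.31, -0.16]]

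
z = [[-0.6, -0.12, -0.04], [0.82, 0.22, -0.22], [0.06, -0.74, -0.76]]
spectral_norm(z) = 1.07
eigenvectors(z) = [[(-0.08+0j),(0.29+0.01j),(0.29-0.01j)], [0.81+0.00j,-0.03-0.01j,(-0.03+0.01j)], [-0.58+0.00j,0.96+0.00j,(0.96-0j)]]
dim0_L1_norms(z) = [1.48, 1.08, 1.02]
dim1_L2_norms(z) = [0.61, 0.88, 1.06]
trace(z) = -1.14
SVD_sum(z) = [[-0.01,-0.12,-0.11], [0.01,0.05,0.05], [-0.09,-0.75,-0.73]] + [[-0.56,-0.08,0.15], [0.83,0.11,-0.22], [0.15,0.02,-0.04]] + [[-0.03, 0.07, -0.07], [-0.02, 0.05, -0.05], [0.00, -0.01, 0.01]]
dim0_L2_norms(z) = [1.02, 0.78, 0.79]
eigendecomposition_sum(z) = [[-0.03+0.00j, -0.03-0.00j, (0.01-0j)], [0.24-0.00j, 0.27+0.00j, -0.07+0.00j], [(-0.17+0j), (-0.19-0j), (0.05-0j)]] + [[(-0.29+6.92j), (-0.05-0.82j), (-0.02-2.16j)],[0.29-0.78j, -0.03+0.10j, -0.08+0.25j],[(0.12+22.48j), -0.27-2.66j, -0.40-7.01j]] + [[-0.29-6.92j, -0.05+0.82j, -0.02+2.16j], [(0.29+0.78j), -0.03-0.10j, (-0.08-0.25j)], [0.12-22.48j, -0.27+2.66j, -0.40+7.01j]]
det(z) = 0.15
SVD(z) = [[0.16,-0.55,-0.82], [-0.07,0.82,-0.56], [0.99,0.15,0.09]] @ diag([1.0667859097390413, 1.0575366749770012, 0.13260469019169133]) @ [[-0.09, -0.72, -0.69], [0.96, 0.13, -0.26], [0.27, -0.69, 0.67]]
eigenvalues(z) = [(0.29+0j), (-0.72+0.01j), (-0.72-0.01j)]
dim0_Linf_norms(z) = [0.82, 0.74, 0.76]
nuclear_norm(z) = 2.26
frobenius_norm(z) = 1.51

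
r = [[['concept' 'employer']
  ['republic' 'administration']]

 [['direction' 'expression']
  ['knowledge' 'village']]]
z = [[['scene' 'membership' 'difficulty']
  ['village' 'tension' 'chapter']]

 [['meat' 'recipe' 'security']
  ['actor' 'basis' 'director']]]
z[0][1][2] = 'chapter'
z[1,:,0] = ['meat', 'actor']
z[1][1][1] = 'basis'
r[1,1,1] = 'village'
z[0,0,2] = 'difficulty'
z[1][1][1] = 'basis'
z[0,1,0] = 'village'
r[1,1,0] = 'knowledge'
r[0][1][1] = 'administration'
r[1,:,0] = ['direction', 'knowledge']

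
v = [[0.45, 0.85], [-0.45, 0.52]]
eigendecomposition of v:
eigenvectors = [[0.81+0.00j, 0.81-0.00j],  [(0.03+0.59j), 0.03-0.59j]]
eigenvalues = [(0.48+0.62j), (0.48-0.62j)]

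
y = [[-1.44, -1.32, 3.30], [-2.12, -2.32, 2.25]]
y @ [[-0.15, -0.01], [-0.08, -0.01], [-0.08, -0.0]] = [[0.06,  0.03], [0.32,  0.04]]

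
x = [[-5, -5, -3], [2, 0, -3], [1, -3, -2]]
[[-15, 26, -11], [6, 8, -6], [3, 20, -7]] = x@ [[3, 1, 0], [0, -5, 1], [0, -2, 2]]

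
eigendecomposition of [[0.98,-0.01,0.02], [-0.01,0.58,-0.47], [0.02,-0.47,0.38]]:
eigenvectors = [[0.85, -0.53, -0.01],[-0.41, -0.66, 0.63],[0.34, 0.53, 0.78]]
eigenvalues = [0.99, 0.95, -0.0]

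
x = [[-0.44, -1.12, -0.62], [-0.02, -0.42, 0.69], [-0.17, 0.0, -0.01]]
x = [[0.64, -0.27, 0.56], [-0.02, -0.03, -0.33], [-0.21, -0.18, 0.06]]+[[-1.08, -0.85, -1.18], [0.0, -0.39, 1.02], [0.04, 0.18, -0.07]]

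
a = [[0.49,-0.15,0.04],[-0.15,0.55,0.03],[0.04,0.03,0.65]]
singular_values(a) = [0.67, 0.66, 0.36]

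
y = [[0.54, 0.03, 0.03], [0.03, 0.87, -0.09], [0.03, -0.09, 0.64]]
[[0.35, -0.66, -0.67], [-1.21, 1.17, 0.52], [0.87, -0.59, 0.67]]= y@[[0.66,-1.25,-1.35], [-1.29,1.32,0.77], [1.14,-0.67,1.22]]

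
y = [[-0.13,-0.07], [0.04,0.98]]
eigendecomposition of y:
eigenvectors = [[-1.00, 0.06],[0.04, -1.0]]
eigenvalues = [-0.13, 0.98]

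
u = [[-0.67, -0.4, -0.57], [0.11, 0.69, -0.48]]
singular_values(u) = [0.98, 0.83]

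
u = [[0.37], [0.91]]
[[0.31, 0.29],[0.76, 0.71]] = u@[[0.83, 0.78]]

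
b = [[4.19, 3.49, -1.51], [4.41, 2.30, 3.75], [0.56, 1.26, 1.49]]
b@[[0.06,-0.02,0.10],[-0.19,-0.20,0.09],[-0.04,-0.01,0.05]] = [[-0.35, -0.77, 0.66],[-0.32, -0.59, 0.84],[-0.27, -0.28, 0.24]]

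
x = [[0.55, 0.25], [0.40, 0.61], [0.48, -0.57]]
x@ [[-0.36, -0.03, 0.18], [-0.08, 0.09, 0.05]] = [[-0.22,  0.01,  0.11],[-0.19,  0.04,  0.10],[-0.13,  -0.07,  0.06]]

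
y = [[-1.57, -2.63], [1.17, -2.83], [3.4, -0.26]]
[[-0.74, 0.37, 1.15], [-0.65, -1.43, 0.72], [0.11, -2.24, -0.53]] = y @ [[0.05, -0.64, -0.18], [0.25, 0.24, -0.33]]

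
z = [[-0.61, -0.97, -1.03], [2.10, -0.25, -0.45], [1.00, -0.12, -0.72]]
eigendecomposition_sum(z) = [[(-0.31+0.89j), -0.50-0.10j, (-0.49-0.34j)],[1.07+0.27j, -0.06+0.59j, -0.35+0.60j],[0.48+0.28j, (-0.11+0.28j), (-0.25+0.24j)]] + [[(-0.31-0.89j), (-0.5+0.1j), -0.49+0.34j],[1.07-0.27j, -0.06-0.59j, (-0.35-0.6j)],[0.48-0.28j, -0.11-0.28j, -0.25-0.24j]] + [[(0.01-0j),(0.03+0j),-0.06+0.00j], [-0.04+0.00j,(-0.12-0j),0.24-0.00j], [(0.04-0j),(0.11+0j),-0.21+0.00j]]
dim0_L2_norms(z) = [2.4, 1.01, 1.33]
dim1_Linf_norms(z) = [1.03, 2.1, 1.0]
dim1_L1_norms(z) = [2.61, 2.8, 1.84]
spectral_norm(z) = 2.46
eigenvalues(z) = [(-0.63+1.73j), (-0.63-1.73j), (-0.33+0j)]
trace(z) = -1.58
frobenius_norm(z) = 2.93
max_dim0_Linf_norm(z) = 2.1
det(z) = -1.10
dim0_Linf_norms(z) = [2.1, 0.97, 1.03]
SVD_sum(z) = [[-0.25,0.02,0.07], [2.08,-0.15,-0.55], [1.12,-0.08,-0.29]] + [[-0.37, -0.94, -1.13], [0.00, 0.01, 0.01], [-0.09, -0.23, -0.28]] + [[0.01, -0.05, 0.04], [0.01, -0.11, 0.08], [-0.03, 0.19, -0.15]]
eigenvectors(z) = [[0.05-0.60j, 0.05+0.60j, (0.17+0j)], [(-0.71+0j), (-0.71-0j), (-0.74+0j)], [-0.34-0.10j, -0.34+0.10j, 0.65+0.00j]]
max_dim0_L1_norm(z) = 3.71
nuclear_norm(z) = 4.31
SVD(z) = [[-0.11, -0.97, -0.21], [0.88, 0.01, -0.48], [0.47, -0.24, 0.85]] @ diag([2.4614039210352807, 1.5622493064336445, 0.28734620592543636]) @ [[0.96, -0.07, -0.25], [0.24, 0.62, 0.75], [-0.10, 0.78, -0.61]]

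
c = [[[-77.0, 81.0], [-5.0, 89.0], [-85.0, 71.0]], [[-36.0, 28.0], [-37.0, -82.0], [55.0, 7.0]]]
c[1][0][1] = 28.0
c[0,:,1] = [81.0, 89.0, 71.0]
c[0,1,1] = 89.0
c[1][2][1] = 7.0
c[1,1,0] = -37.0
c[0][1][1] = 89.0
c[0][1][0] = -5.0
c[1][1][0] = -37.0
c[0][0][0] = -77.0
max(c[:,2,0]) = 55.0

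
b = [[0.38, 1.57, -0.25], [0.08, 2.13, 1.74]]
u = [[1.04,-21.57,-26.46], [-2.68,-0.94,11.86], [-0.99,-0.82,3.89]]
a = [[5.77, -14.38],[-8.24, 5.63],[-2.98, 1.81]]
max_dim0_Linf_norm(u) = 26.46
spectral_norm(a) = 18.05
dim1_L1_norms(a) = [20.15, 13.87, 4.79]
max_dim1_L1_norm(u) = 49.07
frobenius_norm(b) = 3.20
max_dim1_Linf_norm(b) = 2.13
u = a @ b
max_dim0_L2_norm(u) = 29.26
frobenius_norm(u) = 36.50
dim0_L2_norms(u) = [3.04, 21.61, 29.26]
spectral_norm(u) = 35.41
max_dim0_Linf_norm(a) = 14.38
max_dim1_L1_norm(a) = 20.15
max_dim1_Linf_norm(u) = 26.46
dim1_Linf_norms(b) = [1.57, 2.13]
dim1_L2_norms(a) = [15.49, 9.98, 3.49]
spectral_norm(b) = 2.99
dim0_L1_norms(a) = [16.99, 21.82]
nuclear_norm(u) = 44.25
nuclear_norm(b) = 4.13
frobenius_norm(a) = 18.76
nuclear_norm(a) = 23.14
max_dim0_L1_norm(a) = 21.82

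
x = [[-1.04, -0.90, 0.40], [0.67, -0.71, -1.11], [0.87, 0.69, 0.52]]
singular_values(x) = [1.77, 1.55, 0.44]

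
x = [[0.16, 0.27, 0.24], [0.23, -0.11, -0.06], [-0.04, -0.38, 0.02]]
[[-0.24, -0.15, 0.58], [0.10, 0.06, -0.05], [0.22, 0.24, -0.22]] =x@[[0.06, -0.0, 0.44], [-0.6, -0.63, 0.62], [-0.35, 0.1, 1.44]]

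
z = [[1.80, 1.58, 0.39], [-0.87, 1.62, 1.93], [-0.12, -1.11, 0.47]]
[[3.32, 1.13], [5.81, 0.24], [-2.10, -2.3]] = z @[[-0.38, -0.43], [2.31, 1.54], [0.90, -1.36]]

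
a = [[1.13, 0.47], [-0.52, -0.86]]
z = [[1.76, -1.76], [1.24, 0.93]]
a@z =[[2.57, -1.55],[-1.98, 0.12]]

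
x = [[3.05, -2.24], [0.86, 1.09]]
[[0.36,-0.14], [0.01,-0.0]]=x@ [[0.08, -0.03],[-0.05, 0.02]]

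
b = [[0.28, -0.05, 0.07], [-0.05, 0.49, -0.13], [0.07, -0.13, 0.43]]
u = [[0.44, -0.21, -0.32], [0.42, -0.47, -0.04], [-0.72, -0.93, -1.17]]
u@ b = [[0.11,-0.08,-0.08],[0.14,-0.25,0.07],[-0.24,-0.27,-0.43]]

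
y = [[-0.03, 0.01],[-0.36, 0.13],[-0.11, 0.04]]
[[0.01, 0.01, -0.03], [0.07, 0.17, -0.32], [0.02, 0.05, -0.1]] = y @ [[-0.05, -0.2, 0.67], [0.38, 0.73, -0.6]]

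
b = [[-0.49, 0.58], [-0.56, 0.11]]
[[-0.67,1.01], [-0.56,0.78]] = b @ [[0.92, -1.26], [-0.37, 0.67]]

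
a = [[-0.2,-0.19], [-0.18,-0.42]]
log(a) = [[-1.94+3.14j,0.76-0.00j], [(0.72-0j),(-1.06+3.14j)]]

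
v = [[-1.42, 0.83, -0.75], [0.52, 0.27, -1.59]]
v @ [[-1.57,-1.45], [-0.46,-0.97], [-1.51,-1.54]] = [[2.98, 2.41], [1.46, 1.43]]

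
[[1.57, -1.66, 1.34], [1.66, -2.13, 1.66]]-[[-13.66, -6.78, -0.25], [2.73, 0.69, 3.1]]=[[15.23,  5.12,  1.59], [-1.07,  -2.82,  -1.44]]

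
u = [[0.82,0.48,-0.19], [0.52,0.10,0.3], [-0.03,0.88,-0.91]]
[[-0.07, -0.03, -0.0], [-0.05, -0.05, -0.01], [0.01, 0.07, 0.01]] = u @ [[-0.09,-0.05,-0.00], [0.01,0.00,-0.02], [0.00,-0.08,-0.03]]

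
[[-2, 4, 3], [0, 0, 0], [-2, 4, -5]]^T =[[-2, 0, -2], [4, 0, 4], [3, 0, -5]]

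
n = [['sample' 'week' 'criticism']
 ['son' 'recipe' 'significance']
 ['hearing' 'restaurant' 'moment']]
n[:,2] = ['criticism', 'significance', 'moment']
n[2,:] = ['hearing', 'restaurant', 'moment']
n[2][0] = 'hearing'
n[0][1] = 'week'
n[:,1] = ['week', 'recipe', 'restaurant']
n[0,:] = ['sample', 'week', 'criticism']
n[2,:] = ['hearing', 'restaurant', 'moment']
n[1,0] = 'son'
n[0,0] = 'sample'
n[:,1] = ['week', 'recipe', 'restaurant']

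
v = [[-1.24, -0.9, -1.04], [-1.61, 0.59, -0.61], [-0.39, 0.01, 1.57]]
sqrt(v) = [[0.25+1.10j,(-0.31+0.39j),-0.37+0.39j],[-0.56+0.72j,(0.88+0.26j),-0.21+0.26j],[-0.14+0.12j,(0.01+0.04j),1.26+0.04j]]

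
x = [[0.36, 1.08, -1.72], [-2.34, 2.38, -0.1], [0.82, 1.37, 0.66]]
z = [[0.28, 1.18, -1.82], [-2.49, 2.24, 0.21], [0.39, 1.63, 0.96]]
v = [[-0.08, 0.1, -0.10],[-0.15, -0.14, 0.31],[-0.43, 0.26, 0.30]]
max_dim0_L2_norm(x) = 2.95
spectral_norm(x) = 3.44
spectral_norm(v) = 0.63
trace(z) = 3.48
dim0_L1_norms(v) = [0.66, 0.5, 0.71]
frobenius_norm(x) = 4.29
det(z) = 12.40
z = x + v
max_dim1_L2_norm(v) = 0.59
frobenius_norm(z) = 4.45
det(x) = 11.06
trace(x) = 3.40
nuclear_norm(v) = 1.01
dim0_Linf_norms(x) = [2.34, 2.38, 1.72]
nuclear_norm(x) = 7.04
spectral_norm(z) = 3.54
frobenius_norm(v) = 0.71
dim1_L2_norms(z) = [2.19, 3.36, 1.93]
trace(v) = 0.08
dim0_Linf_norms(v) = [0.43, 0.26, 0.31]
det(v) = 0.01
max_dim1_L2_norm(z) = 3.36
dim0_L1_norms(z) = [3.16, 5.05, 2.99]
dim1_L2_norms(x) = [2.06, 3.34, 1.73]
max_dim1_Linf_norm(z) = 2.49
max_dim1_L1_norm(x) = 4.82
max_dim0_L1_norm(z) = 5.05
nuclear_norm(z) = 7.31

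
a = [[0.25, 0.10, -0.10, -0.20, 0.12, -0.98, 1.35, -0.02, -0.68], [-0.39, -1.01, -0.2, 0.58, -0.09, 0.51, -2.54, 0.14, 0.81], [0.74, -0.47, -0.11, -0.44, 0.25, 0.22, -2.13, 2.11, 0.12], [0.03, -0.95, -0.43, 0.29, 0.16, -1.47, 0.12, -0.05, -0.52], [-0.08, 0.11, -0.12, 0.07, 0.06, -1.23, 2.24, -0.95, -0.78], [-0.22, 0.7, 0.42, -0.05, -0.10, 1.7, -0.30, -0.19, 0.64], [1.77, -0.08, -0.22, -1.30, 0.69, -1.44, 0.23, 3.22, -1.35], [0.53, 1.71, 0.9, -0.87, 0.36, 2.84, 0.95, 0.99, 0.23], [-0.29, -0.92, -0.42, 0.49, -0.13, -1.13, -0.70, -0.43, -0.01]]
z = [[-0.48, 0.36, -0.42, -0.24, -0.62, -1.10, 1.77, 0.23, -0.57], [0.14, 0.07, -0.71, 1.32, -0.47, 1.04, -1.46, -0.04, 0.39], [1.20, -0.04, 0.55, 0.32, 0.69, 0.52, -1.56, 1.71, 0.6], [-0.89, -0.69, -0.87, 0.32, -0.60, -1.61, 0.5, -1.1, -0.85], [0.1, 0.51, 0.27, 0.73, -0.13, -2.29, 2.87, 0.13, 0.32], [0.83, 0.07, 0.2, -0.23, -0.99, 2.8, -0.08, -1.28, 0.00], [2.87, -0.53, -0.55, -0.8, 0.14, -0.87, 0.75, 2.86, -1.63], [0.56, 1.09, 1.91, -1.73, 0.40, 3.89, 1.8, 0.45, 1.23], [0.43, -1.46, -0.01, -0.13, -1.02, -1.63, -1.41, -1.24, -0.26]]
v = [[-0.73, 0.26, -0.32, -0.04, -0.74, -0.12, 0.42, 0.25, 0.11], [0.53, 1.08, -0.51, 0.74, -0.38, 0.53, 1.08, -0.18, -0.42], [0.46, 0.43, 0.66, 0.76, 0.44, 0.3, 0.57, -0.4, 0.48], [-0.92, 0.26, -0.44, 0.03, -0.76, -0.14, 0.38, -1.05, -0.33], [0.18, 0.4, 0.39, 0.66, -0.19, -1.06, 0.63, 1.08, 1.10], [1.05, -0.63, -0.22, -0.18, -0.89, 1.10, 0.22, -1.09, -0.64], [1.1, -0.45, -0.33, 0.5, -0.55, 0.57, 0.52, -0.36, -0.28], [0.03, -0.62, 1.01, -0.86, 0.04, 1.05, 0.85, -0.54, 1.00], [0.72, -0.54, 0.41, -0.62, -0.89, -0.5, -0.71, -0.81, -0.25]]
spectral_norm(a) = 5.21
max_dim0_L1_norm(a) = 11.52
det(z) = -53.02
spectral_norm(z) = 6.76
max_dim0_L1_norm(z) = 15.75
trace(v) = 1.68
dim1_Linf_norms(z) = [1.77, 1.46, 1.71, 1.61, 2.87, 2.8, 2.87, 3.89, 1.63]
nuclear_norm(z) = 24.61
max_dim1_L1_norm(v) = 6.02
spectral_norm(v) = 3.36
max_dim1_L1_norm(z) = 13.06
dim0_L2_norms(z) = [3.45, 2.12, 2.41, 2.5, 1.91, 6.06, 4.69, 3.97, 2.43]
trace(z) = 4.07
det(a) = -0.00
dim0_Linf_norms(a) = [1.77, 1.71, 0.9, 1.3, 0.69, 2.84, 2.54, 3.22, 1.35]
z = a + v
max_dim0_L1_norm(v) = 5.76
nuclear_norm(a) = 15.57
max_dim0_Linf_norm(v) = 1.1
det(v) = 0.35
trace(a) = 2.39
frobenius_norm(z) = 10.61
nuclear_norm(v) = 14.17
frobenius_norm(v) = 5.72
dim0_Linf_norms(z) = [2.87, 1.46, 1.91, 1.73, 1.02, 3.89, 2.87, 2.86, 1.63]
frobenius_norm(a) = 8.73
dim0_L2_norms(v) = [2.18, 1.71, 1.58, 1.72, 1.84, 2.1, 1.94, 2.19, 1.81]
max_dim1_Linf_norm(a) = 3.22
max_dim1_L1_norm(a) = 10.3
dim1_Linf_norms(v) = [0.74, 1.08, 0.76, 1.05, 1.1, 1.1, 1.1, 1.05, 0.89]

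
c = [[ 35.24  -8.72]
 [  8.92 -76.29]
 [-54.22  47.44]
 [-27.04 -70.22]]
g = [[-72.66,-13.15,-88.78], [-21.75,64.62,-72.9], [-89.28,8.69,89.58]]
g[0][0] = -72.66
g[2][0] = -89.28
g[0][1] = -13.15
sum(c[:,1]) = -107.79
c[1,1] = -76.29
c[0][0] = 35.24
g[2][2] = 89.58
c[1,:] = [8.92, -76.29]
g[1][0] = -21.75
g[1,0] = -21.75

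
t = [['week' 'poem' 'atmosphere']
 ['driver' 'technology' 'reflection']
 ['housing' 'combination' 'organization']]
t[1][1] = 'technology'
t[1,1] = 'technology'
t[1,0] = 'driver'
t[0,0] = 'week'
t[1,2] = 'reflection'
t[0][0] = 'week'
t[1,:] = ['driver', 'technology', 'reflection']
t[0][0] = 'week'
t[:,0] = ['week', 'driver', 'housing']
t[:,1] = ['poem', 'technology', 'combination']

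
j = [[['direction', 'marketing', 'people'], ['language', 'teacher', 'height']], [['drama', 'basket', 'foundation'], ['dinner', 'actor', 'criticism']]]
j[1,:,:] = [['drama', 'basket', 'foundation'], ['dinner', 'actor', 'criticism']]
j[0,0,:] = ['direction', 'marketing', 'people']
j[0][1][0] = 'language'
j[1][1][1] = 'actor'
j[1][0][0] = 'drama'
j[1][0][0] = 'drama'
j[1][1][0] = 'dinner'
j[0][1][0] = 'language'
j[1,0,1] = 'basket'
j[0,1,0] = 'language'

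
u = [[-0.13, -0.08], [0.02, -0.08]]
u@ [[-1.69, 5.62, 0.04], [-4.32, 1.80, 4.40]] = [[0.57, -0.87, -0.36], [0.31, -0.03, -0.35]]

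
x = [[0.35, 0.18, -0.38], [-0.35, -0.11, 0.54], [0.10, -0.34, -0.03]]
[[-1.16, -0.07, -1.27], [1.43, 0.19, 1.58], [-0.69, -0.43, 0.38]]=x@[[-2.62,-0.45,-0.15], [1.15,1.11,-1.40], [1.19,0.29,2.54]]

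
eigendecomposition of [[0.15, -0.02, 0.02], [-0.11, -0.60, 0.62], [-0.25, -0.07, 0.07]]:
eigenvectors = [[-0.38, 0.0, -0.03], [0.62, 0.72, -0.99], [0.68, 0.69, -0.13]]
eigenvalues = [0.15, -0.0, -0.52]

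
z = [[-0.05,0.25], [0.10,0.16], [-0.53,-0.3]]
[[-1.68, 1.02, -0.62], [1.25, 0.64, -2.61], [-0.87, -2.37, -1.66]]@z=[[0.51, -0.07], [1.38, 1.2], [0.69, -0.1]]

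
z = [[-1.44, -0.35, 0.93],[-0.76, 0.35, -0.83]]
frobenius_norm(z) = 2.11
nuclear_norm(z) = 2.92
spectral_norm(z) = 1.76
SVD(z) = [[-0.99, -0.12], [-0.12, 0.99]] @ diag([1.7563002591321926, 1.1685073383476006]) @ [[0.86, 0.17, -0.47],[-0.50, 0.33, -0.80]]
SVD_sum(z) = [[-1.51, -0.30, 0.82], [-0.18, -0.04, 0.1]] + [[0.07, -0.05, 0.11], [-0.58, 0.39, -0.93]]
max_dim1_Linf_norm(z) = 1.44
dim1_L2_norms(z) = [1.75, 1.18]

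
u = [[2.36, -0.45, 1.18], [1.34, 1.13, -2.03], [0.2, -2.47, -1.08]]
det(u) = -19.35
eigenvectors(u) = [[-0.69+0.00j, -0.69-0.00j, -0.15+0.00j],  [-0.06+0.60j, (-0.06-0.6j), 0.51+0.00j],  [-0.11-0.38j, (-0.11+0.38j), 0.84+0.00j]]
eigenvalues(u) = [(2.51+1.04j), (2.51-1.04j), (-2.62+0j)]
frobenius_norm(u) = 4.65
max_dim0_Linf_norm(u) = 2.47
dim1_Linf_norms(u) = [2.36, 2.03, 2.47]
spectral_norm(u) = 2.76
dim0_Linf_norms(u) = [2.36, 2.47, 2.03]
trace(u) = 2.41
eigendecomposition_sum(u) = [[(1.22+0.52j), (-0.33+1.09j), (0.42-0.57j)], [(0.55-1.01j), 0.92+0.37j, (-0.46-0.41j)], [(-0.09+0.75j), -0.65-0.01j, 0.38+0.14j]] + [[1.22-0.52j, -0.33-1.09j, (0.42+0.57j)], [(0.55+1.01j), (0.92-0.37j), (-0.46+0.41j)], [(-0.09-0.75j), -0.65+0.01j, 0.38-0.14j]] + [[(-0.07+0j), 0.21-0.00j, 0.33-0.00j],[(0.24-0j), (-0.71+0j), -1.12+0.00j],[0.39-0.00j, (-1.17+0j), (-1.84+0j)]]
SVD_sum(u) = [[0.07, -0.82, 0.13],[-0.12, 1.28, -0.20],[0.20, -2.25, 0.35]] + [[1.99, 0.11, -0.42], [1.75, 0.10, -0.37], [0.27, 0.02, -0.06]] + [[0.30,0.26,1.48], [-0.3,-0.25,-1.46], [-0.28,-0.24,-1.37]]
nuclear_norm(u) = 8.06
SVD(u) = [[0.3, 0.75, -0.59],[-0.47, 0.66, 0.59],[0.83, 0.10, 0.55]] @ diag([2.7583337305791913, 2.72671192807412, 2.5732930443397612]) @ [[0.09,-0.98,0.15],[0.98,0.06,-0.21],[-0.2,-0.17,-0.97]]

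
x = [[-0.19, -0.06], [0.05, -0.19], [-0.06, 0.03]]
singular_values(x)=[0.21, 0.2]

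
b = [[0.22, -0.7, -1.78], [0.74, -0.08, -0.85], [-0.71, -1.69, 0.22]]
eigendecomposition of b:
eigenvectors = [[(0.53+0j),-0.82+0.00j,-0.82-0.00j], [0.49+0.00j,0.09+0.23j,(0.09-0.23j)], [-0.70+0.00j,(-0.5+0.14j),-0.50-0.14j]]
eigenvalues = [(1.93+0j), (-0.79+0.51j), (-0.79-0.51j)]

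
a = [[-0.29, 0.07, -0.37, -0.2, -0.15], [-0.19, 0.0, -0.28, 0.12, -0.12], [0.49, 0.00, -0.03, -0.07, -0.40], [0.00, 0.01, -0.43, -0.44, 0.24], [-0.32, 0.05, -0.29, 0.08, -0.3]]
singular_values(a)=[0.87, 0.63, 0.62, 0.16, 0.0]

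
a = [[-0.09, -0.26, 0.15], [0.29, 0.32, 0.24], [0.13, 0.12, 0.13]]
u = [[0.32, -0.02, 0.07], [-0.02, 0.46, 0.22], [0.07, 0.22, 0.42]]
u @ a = [[-0.03, -0.08, 0.05], [0.16, 0.18, 0.14], [0.11, 0.10, 0.12]]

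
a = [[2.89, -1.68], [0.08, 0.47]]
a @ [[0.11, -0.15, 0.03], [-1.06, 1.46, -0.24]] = [[2.1, -2.89, 0.49], [-0.49, 0.67, -0.11]]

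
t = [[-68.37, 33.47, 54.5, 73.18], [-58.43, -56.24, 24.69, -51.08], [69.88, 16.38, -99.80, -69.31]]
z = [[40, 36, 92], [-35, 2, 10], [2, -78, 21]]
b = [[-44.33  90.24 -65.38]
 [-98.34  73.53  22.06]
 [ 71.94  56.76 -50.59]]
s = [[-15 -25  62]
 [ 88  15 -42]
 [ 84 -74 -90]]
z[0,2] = 92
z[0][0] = 40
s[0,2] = 62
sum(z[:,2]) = 123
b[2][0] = 71.94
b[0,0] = -44.33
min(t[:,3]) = -69.31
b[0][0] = -44.33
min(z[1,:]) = -35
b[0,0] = -44.33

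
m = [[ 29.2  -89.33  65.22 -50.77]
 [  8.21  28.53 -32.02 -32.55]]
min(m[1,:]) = -32.55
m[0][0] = 29.2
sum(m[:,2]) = 33.199999999999996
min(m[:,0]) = 8.21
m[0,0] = 29.2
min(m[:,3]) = -50.77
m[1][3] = -32.55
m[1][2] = -32.02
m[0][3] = -50.77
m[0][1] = -89.33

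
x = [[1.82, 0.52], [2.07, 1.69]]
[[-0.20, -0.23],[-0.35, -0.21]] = x@[[-0.08, -0.14], [-0.11, 0.05]]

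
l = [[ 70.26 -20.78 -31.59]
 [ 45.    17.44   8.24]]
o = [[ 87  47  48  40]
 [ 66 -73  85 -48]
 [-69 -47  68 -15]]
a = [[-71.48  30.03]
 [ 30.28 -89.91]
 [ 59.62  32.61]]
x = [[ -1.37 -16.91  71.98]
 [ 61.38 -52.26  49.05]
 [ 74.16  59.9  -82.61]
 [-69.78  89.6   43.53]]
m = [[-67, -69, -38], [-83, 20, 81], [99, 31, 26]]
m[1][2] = 81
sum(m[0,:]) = -174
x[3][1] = 89.6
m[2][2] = 26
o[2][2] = 68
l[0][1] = -20.78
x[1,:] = [61.38, -52.26, 49.05]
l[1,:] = [45.0, 17.44, 8.24]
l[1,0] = 45.0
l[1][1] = 17.44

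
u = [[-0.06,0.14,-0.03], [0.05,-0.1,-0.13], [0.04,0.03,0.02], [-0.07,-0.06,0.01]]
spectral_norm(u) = 0.20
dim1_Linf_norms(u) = [0.14, 0.13, 0.04, 0.07]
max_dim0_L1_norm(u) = 0.33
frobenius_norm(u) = 0.25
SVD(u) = [[-0.63, 0.67, -0.38], [0.76, 0.63, -0.11], [-0.11, 0.03, 0.51], [0.13, -0.4, -0.77]] @ diag([0.2024771340120397, 0.12056011768873522, 0.09730502672086817]) @ [[0.31, -0.86, -0.40], [0.17, 0.46, -0.87], [0.94, 0.20, 0.29]]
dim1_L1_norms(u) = [0.23, 0.28, 0.09, 0.14]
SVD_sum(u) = [[-0.04, 0.11, 0.05], [0.05, -0.13, -0.06], [-0.01, 0.02, 0.01], [0.01, -0.02, -0.01]] + [[0.01, 0.04, -0.07], [0.01, 0.03, -0.07], [0.0, 0.0, -0.0], [-0.01, -0.02, 0.04]] + [[-0.03, -0.01, -0.01], [-0.01, -0.0, -0.0], [0.05, 0.01, 0.01], [-0.07, -0.02, -0.02]]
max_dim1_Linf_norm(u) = 0.14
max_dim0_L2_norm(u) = 0.18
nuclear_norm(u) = 0.42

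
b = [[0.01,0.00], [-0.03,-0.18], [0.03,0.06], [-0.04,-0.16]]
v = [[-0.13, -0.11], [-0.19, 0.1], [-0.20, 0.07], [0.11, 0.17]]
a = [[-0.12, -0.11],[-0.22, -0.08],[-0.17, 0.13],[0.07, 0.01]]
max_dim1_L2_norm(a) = 0.23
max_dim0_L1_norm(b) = 0.4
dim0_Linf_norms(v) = [0.2, 0.17]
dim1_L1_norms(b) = [0.01, 0.21, 0.09, 0.2]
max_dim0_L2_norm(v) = 0.32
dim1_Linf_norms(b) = [0.01, 0.18, 0.06, 0.16]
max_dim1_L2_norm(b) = 0.18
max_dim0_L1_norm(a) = 0.58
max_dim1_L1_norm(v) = 0.29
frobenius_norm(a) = 0.36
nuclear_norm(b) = 0.28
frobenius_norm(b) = 0.26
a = b + v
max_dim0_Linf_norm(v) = 0.2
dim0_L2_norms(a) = [0.31, 0.19]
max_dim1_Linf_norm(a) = 0.22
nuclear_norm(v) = 0.56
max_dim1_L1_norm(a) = 0.3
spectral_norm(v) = 0.32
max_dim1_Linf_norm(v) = 0.2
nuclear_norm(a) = 0.50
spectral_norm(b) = 0.25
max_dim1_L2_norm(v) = 0.21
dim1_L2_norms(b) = [0.01, 0.18, 0.07, 0.16]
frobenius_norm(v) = 0.40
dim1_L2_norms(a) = [0.16, 0.23, 0.21, 0.07]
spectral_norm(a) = 0.31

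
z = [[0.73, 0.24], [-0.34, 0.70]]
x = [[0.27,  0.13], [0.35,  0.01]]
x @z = [[0.15,0.16], [0.25,0.09]]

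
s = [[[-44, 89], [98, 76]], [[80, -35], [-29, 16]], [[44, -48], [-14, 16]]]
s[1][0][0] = 80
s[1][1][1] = 16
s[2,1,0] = -14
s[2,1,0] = -14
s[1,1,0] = -29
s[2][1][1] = 16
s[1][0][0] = 80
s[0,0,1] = 89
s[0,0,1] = 89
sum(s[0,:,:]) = 219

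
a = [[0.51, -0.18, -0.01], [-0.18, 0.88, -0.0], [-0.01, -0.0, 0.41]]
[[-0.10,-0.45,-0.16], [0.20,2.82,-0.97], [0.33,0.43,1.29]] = a@ [[-0.10, 0.3, -0.69], [0.21, 3.27, -1.24], [0.80, 1.06, 3.13]]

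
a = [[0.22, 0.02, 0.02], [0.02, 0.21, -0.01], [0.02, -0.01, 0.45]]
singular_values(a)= [0.45, 0.24, 0.19]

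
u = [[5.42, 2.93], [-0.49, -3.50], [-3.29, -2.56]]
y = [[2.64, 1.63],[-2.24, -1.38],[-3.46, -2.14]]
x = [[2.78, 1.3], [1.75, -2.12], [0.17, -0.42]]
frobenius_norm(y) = 5.75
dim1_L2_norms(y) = [3.1, 2.63, 4.07]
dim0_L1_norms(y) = [8.34, 5.15]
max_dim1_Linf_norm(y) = 3.46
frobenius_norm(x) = 4.14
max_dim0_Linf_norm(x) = 2.78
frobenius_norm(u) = 8.24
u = x + y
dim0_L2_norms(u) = [6.36, 5.23]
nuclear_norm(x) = 5.81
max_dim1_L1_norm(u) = 8.35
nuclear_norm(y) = 5.76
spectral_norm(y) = 5.75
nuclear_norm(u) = 10.46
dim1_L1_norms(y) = [4.27, 3.62, 5.6]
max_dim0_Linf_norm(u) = 5.42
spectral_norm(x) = 3.29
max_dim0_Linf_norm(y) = 3.46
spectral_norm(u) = 7.79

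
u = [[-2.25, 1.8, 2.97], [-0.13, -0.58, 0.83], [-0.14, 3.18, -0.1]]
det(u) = 4.11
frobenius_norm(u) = 5.32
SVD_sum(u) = [[-1.78, 2.71, 2.25], [-0.06, 0.09, 0.08], [-0.99, 1.5, 1.25]] + [[-0.42, -0.9, 0.76], [-0.32, -0.70, 0.58], [0.77, 1.67, -1.4]] + [[-0.05,  -0.01,  -0.03], [0.25,  0.03,  0.17], [0.08,  0.01,  0.05]]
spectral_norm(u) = 4.51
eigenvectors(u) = [[0.72, 0.99, 0.97], [0.27, 0.12, -0.08], [0.64, -0.11, 0.25]]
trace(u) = -2.93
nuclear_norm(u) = 7.64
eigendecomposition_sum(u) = [[-0.08, 1.33, 0.74], [-0.03, 0.49, 0.27], [-0.07, 1.19, 0.66]] + [[-1.32, -5.02, 3.56], [-0.17, -0.64, 0.45], [0.15, 0.58, -0.41]] + [[-0.85, 5.49, -1.33], [0.07, -0.44, 0.11], [-0.22, 1.41, -0.34]]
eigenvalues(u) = [1.07, -2.37, -1.63]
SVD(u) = [[-0.87, 0.45, 0.19], [-0.03, 0.34, -0.94], [-0.49, -0.83, -0.29]] @ diag([4.5132010631878625, 2.798734615512947, 0.3251164640087236]) @ [[0.45, -0.69, -0.57], [-0.33, -0.72, 0.61], [-0.83, -0.08, -0.56]]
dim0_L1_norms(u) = [2.52, 5.56, 3.9]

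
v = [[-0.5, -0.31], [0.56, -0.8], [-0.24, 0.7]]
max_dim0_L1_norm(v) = 1.81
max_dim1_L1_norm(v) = 1.36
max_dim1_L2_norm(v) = 0.98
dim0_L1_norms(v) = [1.3, 1.81]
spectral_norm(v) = 1.21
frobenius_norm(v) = 1.36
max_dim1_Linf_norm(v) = 0.8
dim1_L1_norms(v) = [0.81, 1.36, 0.94]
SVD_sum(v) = [[0.02, -0.03],[0.46, -0.85],[-0.35, 0.64]] + [[-0.52, -0.28], [0.10, 0.05], [0.11, 0.06]]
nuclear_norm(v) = 1.82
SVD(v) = [[-0.03,0.96], [-0.80,-0.18], [0.6,-0.2]] @ diag([1.214499580818406, 0.610156347333957]) @ [[-0.48, 0.88], [-0.88, -0.48]]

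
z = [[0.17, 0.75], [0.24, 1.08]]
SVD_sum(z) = [[0.17, 0.75], [0.24, 1.08]] + [[0.0, -0.00], [-0.0, 0.00]]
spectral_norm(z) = 1.35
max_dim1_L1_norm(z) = 1.32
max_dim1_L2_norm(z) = 1.11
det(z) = 0.00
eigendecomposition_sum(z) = [[0.0, -0.00], [-0.0, 0.0]] + [[0.17, 0.75], [0.24, 1.08]]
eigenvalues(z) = [0.0, 1.25]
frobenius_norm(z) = 1.35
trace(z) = 1.25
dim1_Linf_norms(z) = [0.75, 1.08]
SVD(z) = [[-0.57,  -0.82], [-0.82,  0.57]] @ diag([1.3473651550523993, 0.002671881476599373]) @ [[-0.22, -0.98], [-0.98, 0.22]]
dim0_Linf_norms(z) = [0.24, 1.08]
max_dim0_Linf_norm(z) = 1.08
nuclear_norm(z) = 1.35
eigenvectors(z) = [[-0.98, -0.57], [0.22, -0.82]]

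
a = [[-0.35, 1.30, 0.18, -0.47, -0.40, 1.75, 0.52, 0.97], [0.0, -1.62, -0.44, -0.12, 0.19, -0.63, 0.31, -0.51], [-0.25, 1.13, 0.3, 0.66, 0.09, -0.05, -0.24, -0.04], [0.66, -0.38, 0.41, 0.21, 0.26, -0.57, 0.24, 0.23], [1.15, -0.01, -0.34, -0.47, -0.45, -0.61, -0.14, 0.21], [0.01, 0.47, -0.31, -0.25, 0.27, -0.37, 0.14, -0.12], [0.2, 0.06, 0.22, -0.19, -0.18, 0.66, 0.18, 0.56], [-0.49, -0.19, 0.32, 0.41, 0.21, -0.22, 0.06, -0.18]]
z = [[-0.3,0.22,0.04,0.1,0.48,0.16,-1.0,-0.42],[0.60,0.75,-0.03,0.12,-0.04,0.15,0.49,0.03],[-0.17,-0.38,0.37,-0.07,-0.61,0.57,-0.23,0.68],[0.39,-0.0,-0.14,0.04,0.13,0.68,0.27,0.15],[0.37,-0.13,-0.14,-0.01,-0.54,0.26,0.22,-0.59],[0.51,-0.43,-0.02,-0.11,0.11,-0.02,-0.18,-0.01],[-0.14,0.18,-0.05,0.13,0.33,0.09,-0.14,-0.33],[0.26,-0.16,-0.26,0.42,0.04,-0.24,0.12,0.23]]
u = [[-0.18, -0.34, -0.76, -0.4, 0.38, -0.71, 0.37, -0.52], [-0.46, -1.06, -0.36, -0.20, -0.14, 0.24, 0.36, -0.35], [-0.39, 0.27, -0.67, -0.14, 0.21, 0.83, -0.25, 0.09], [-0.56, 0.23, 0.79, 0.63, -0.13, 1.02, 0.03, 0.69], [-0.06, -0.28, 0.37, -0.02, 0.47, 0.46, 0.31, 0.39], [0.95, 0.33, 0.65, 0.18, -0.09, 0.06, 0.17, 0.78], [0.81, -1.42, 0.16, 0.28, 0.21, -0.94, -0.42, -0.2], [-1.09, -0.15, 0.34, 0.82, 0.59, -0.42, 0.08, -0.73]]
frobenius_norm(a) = 4.23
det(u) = 0.36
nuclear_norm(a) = 8.78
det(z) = -0.03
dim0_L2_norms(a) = [1.49, 2.45, 0.92, 1.1, 0.79, 2.19, 0.75, 1.29]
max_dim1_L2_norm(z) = 1.26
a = z @ u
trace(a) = -2.28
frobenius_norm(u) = 4.27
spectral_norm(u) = 2.65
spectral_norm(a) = 3.25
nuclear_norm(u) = 9.98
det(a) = -0.01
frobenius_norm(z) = 2.70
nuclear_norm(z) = 6.68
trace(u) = -1.90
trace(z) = 0.39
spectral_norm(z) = 1.57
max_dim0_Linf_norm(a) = 1.75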